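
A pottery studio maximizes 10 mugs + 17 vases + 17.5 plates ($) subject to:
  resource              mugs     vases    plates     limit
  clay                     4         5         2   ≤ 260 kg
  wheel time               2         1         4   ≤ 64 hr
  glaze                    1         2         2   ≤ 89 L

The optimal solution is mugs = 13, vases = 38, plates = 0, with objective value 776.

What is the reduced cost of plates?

Binding: wheel time and glaze. Non-binding: clay (18 unused).
By complementary slackness, y = 0 for the non-binding constraint.
From A_Bᵀ y = c: 2·y_wheel time + 1·y_glaze = 10; 1·y_wheel time + 2·y_glaze = 17.
Solving: y_wheel time = 1, y_glaze = 8.
Reduced cost of plates: c₃ − yᵀa₃ = 17.5 − (1·4 + 8·2) = 17.5 − 20 = -2.5.

-2.5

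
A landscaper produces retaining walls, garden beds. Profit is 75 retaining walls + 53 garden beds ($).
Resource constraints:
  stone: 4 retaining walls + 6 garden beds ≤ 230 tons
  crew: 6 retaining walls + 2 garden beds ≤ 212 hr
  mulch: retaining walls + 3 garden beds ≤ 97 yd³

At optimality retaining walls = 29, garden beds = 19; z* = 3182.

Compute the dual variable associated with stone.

6

Check each constraint at x*: stone 230/230 (tight); crew 212/212 (tight); mulch 86/97 (slack 11).
Slack constraints have shadow price 0 (complementary slackness).
From A_Bᵀ y = c: 4·y_stone + 6·y_crew = 75; 6·y_stone + 2·y_crew = 53.
Solving: y_stone = 6, y_crew = 8.5.
Shadow price of stone = 6.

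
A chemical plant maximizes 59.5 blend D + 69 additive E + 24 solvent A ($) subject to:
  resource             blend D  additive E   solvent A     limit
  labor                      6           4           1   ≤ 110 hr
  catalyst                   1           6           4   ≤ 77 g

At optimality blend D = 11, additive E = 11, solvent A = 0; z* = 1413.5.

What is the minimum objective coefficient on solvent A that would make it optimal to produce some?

31

At the optimum: labor uses 110 of 110 (binding); catalyst uses 77 of 77 (binding).
From A_Bᵀ y = c: 6·y_labor + 1·y_catalyst = 59.5; 4·y_labor + 6·y_catalyst = 69.
Solving: y_labor = 9, y_catalyst = 5.5.
solvent A enters the basis when its profit ≥ yᵀa₃ = 9·1 + 5.5·4 = 31.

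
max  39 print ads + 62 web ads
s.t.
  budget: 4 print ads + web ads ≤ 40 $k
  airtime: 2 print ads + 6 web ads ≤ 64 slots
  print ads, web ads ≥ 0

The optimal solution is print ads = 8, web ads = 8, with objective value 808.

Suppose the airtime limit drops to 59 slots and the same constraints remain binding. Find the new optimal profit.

760.5

Both budget and airtime are binding at x*.
From A_Bᵀ y = c: 4·y_budget + 2·y_airtime = 39; 1·y_budget + 6·y_airtime = 62.
This yields shadow prices y_budget = 5, y_airtime = 9.5.
Δz = y_airtime·Δb = 9.5 × (-5) = -47.5, so new z* = 808 − 47.5 = 760.5.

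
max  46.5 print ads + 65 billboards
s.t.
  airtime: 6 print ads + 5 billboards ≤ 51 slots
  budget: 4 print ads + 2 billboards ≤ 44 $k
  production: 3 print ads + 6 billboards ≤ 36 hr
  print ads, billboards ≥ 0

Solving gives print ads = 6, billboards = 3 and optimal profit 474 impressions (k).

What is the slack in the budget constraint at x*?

14

budget used = 4·6 + 2·3 = 30; slack = 44 − 30 = 14.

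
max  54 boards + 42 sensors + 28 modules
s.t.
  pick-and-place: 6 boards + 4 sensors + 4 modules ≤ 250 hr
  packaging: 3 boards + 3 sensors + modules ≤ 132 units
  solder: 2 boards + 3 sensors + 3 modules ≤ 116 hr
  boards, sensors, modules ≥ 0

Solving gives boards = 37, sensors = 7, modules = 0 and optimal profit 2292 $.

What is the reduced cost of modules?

Binding: pick-and-place and packaging. Non-binding: solder (21 unused).
Since solder is not tight, its dual is 0.
From A_Bᵀ y = c: 6·y_pick-and-place + 3·y_packaging = 54; 4·y_pick-and-place + 3·y_packaging = 42.
→ y_pick-and-place = 6 and y_packaging = 6.
Reduced cost of modules: c₃ − yᵀa₃ = 28 − (6·4 + 6·1) = 28 − 30 = -2.

-2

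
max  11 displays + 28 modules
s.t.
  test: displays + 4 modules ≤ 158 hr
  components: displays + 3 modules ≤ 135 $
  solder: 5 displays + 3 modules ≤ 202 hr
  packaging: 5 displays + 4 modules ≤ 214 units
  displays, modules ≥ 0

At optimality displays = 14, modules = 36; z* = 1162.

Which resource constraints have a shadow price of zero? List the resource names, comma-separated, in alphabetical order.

components, solder

test: 158/158 (binding)
components: 122/135 (slack 13)
solder: 178/202 (slack 24)
packaging: 214/214 (binding)
By complementary slackness, a constraint with positive slack has shadow price 0 → components, solder.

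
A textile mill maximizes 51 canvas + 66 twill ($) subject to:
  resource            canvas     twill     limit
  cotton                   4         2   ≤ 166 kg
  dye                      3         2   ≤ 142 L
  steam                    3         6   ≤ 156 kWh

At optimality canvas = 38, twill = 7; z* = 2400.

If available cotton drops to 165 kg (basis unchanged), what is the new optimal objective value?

2394

At the optimum: cotton uses 166 of 166 (binding); dye uses 128 of 142 (slack = 14); steam uses 156 of 156 (binding).
Since dye is not tight, its dual is 0.
Dual feasibility on the basic columns requires 4·y_cotton + 3·y_steam = 51, 2·y_cotton + 6·y_steam = 66.
Solving: y_cotton = 6, y_steam = 9.
Δz = y_cotton·Δb = 6 × (-1) = -6, so new z* = 2400 − 6 = 2394.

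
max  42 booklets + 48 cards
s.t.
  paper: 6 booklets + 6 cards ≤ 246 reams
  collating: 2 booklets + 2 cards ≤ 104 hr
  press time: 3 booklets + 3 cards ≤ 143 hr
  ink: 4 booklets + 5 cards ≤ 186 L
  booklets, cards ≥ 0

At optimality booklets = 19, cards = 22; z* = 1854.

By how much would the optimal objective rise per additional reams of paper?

At the optimum: paper uses 246 of 246 (binding); collating uses 82 of 104 (slack = 22); press time uses 123 of 143 (slack = 20); ink uses 186 of 186 (binding).
Slack constraints have shadow price 0 (complementary slackness).
Dual feasibility on the basic columns requires 6·y_paper + 4·y_ink = 42, 6·y_paper + 5·y_ink = 48.
This yields shadow prices y_paper = 3, y_ink = 6.
Shadow price of paper = 3.

3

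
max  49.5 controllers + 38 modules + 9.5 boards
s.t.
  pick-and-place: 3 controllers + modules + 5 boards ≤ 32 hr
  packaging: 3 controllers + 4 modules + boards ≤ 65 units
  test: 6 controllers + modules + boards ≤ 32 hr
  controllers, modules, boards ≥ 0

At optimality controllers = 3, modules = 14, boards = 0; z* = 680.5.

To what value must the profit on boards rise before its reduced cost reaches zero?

12.5

At the optimum: pick-and-place uses 23 of 32 (slack = 9); packaging uses 65 of 65 (binding); test uses 32 of 32 (binding).
Slack constraints have shadow price 0 (complementary slackness).
From A_Bᵀ y = c: 3·y_packaging + 6·y_test = 49.5; 4·y_packaging + 1·y_test = 38.
→ y_packaging = 8.5 and y_test = 4.
boards enters the basis when its profit ≥ yᵀa₃ = 8.5·1 + 4·1 = 12.5.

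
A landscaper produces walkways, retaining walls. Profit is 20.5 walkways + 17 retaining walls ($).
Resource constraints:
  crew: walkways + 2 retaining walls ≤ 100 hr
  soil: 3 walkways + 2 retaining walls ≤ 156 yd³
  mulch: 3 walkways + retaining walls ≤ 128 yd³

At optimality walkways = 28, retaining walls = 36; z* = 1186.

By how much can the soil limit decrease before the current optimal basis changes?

Binding constraints: crew, soil. The basis is B = [[1,2],[3,2]] with det -4.
Per unit decrease in soil, x* moves by d = (-0.5, 0.25).
The basis stays optimal until walkways reaches 0; allowable decrease = 56 yd³.

56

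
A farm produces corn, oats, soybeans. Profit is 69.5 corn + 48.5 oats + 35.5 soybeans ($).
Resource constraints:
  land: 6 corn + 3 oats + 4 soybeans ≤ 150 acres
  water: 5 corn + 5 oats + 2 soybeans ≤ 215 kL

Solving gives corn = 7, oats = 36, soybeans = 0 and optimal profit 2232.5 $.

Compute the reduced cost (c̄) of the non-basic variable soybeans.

At the optimum: land uses 150 of 150 (binding); water uses 215 of 215 (binding).
From A_Bᵀ y = c: 6·y_land + 5·y_water = 69.5; 3·y_land + 5·y_water = 48.5.
This yields shadow prices y_land = 7, y_water = 5.5.
Reduced cost of soybeans: c₃ − yᵀa₃ = 35.5 − (7·4 + 5.5·2) = 35.5 − 39 = -3.5.

-3.5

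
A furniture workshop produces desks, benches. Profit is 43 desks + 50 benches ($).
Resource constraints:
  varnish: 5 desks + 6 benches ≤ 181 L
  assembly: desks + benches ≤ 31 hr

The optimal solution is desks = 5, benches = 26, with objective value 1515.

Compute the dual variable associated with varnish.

7

Check each constraint at x*: varnish 181/181 (tight); assembly 31/31 (tight).
The binding rows give the dual system: 5·y_varnish + 1·y_assembly = 43 and 6·y_varnish + 1·y_assembly = 50.
→ y_varnish = 7 and y_assembly = 8.
Shadow price of varnish = 7.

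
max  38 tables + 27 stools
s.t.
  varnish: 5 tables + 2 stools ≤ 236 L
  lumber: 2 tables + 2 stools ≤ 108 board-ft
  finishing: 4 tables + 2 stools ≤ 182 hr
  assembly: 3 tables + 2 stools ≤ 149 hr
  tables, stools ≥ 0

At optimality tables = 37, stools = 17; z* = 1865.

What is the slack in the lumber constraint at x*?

0

lumber used = 2·37 + 2·17 = 108; slack = 108 − 108 = 0.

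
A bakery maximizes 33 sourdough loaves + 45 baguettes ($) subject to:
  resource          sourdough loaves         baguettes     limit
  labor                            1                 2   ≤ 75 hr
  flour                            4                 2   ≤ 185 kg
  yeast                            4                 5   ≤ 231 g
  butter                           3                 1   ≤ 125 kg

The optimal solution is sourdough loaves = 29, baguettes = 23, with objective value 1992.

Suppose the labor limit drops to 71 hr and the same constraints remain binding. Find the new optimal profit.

Check each constraint at x*: labor 75/75 (tight); flour 162/185 (slack 23); yeast 231/231 (tight); butter 110/125 (slack 15).
Since flour, butter are not tight, their duals are 0.
The binding rows give the dual system: 1·y_labor + 4·y_yeast = 33 and 2·y_labor + 5·y_yeast = 45.
→ y_labor = 5 and y_yeast = 7.
Δz = y_labor·Δb = 5 × (-4) = -20, so new z* = 1992 − 20 = 1972.

1972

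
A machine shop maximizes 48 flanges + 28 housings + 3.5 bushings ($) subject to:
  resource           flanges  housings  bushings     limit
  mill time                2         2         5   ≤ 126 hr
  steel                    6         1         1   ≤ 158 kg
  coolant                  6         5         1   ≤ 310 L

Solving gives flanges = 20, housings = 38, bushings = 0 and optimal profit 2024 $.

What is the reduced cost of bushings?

-4.5

Binding: steel and coolant. Non-binding: mill time (10 unused).
Since mill time is not tight, its dual is 0.
Dual feasibility on the basic columns requires 6·y_steel + 6·y_coolant = 48, 1·y_steel + 5·y_coolant = 28.
This yields shadow prices y_steel = 3, y_coolant = 5.
Reduced cost of bushings: c₃ − yᵀa₃ = 3.5 − (3·1 + 5·1) = 3.5 − 8 = -4.5.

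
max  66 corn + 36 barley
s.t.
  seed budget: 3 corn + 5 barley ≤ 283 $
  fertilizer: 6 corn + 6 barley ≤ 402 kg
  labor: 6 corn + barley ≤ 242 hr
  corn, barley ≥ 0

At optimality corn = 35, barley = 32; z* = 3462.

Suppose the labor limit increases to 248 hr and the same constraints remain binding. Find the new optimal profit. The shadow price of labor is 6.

Δb = 6, so new z* = 3462 + (6)·(6) = 3462 + 36 = 3498.

3498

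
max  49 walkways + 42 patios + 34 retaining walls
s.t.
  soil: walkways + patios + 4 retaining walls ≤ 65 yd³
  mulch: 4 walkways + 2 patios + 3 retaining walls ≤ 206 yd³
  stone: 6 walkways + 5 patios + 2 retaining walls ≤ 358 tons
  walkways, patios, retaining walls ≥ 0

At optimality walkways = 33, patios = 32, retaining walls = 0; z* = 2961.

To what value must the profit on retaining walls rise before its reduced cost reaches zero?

At the optimum: soil uses 65 of 65 (binding); mulch uses 196 of 206 (slack = 10); stone uses 358 of 358 (binding).
Slack constraints have shadow price 0 (complementary slackness).
From A_Bᵀ y = c: 1·y_soil + 6·y_stone = 49; 1·y_soil + 5·y_stone = 42.
This yields shadow prices y_soil = 7, y_stone = 7.
retaining walls enters the basis when its profit ≥ yᵀa₃ = 7·4 + 7·2 = 42.

42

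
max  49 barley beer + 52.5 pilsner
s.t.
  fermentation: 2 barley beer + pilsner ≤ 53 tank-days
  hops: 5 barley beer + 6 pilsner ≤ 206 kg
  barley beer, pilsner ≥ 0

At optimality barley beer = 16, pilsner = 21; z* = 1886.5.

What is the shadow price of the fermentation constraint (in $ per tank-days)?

Check each constraint at x*: fermentation 53/53 (tight); hops 206/206 (tight).
Dual feasibility on the basic columns requires 2·y_fermentation + 5·y_hops = 49, 1·y_fermentation + 6·y_hops = 52.5.
This yields shadow prices y_fermentation = 4.5, y_hops = 8.
Shadow price of fermentation = 4.5.

4.5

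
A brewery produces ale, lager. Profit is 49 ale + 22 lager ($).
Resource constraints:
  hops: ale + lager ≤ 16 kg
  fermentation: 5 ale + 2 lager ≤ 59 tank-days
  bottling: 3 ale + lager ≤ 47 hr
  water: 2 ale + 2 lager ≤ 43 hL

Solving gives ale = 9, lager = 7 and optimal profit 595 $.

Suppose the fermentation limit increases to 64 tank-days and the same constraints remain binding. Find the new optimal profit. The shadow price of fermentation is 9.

640

Δb = 5, so new z* = 595 + (9)·(5) = 595 + 45 = 640.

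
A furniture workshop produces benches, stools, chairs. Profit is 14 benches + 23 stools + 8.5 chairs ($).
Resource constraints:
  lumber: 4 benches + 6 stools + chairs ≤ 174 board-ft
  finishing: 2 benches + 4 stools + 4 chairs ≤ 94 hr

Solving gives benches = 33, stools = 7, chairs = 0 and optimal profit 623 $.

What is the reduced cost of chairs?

Both lumber and finishing are binding at x*.
From A_Bᵀ y = c: 4·y_lumber + 2·y_finishing = 14; 6·y_lumber + 4·y_finishing = 23.
→ y_lumber = 2.5 and y_finishing = 2.
Reduced cost of chairs: c₃ − yᵀa₃ = 8.5 − (2.5·1 + 2·4) = 8.5 − 10.5 = -2.

-2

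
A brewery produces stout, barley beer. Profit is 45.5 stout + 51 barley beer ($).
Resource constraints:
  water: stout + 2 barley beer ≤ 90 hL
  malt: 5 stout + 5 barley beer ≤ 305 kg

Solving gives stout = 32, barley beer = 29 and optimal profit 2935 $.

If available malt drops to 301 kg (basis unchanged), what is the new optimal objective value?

Check each constraint at x*: water 90/90 (tight); malt 305/305 (tight).
From A_Bᵀ y = c: 1·y_water + 5·y_malt = 45.5; 2·y_water + 5·y_malt = 51.
→ y_water = 5.5 and y_malt = 8.
Δz = y_malt·Δb = 8 × (-4) = -32, so new z* = 2935 − 32 = 2903.

2903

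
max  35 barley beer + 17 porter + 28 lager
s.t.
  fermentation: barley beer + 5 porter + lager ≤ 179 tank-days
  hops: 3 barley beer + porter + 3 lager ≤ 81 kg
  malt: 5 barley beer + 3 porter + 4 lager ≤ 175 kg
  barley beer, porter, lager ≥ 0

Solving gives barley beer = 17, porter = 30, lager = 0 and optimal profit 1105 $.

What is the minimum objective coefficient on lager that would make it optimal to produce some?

At the optimum: fermentation uses 167 of 179 (slack = 12); hops uses 81 of 81 (binding); malt uses 175 of 175 (binding).
By complementary slackness, y = 0 for the non-binding constraint.
The binding rows give the dual system: 3·y_hops + 5·y_malt = 35 and 1·y_hops + 3·y_malt = 17.
→ y_hops = 5 and y_malt = 4.
lager enters the basis when its profit ≥ yᵀa₃ = 5·3 + 4·4 = 31.

31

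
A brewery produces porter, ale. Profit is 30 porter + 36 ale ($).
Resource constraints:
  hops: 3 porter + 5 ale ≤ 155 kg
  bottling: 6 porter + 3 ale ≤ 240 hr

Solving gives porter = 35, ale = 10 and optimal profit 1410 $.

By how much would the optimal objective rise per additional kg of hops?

6

Check each constraint at x*: hops 155/155 (tight); bottling 240/240 (tight).
Dual feasibility on the basic columns requires 3·y_hops + 6·y_bottling = 30, 5·y_hops + 3·y_bottling = 36.
→ y_hops = 6 and y_bottling = 2.
Shadow price of hops = 6.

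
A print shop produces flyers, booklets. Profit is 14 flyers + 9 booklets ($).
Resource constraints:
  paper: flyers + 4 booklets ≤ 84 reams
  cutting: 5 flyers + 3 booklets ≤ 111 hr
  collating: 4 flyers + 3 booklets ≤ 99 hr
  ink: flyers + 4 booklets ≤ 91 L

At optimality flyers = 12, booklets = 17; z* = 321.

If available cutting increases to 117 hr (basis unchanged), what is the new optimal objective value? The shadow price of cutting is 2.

Δb = 6, so new z* = 321 + (2)·(6) = 321 + 12 = 333.

333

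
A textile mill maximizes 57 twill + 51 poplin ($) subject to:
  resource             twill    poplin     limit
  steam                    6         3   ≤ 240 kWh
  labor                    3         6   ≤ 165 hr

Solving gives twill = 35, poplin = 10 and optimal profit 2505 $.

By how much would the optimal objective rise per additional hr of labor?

5

Both steam and labor are binding at x*.
From A_Bᵀ y = c: 6·y_steam + 3·y_labor = 57; 3·y_steam + 6·y_labor = 51.
Solving: y_steam = 7, y_labor = 5.
Shadow price of labor = 5.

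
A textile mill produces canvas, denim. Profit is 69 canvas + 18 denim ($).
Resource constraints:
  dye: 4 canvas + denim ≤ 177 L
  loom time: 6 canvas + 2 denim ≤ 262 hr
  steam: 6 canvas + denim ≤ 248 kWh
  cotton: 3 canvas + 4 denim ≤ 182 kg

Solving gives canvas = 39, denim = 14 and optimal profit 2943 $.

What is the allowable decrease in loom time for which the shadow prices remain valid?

Binding constraints: loom time, steam. The basis is B = [[6,2],[6,1]] with det -6.
Per unit decrease in loom time, x* moves by d = (0.1667, -1).
The basis stays optimal until denim reaches 0; allowable decrease = 14 hr.

14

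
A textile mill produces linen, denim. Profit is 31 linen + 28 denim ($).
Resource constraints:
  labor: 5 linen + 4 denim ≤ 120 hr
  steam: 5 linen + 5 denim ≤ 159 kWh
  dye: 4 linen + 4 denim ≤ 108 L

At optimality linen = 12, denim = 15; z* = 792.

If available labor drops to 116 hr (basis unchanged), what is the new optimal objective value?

780

At the optimum: labor uses 120 of 120 (binding); steam uses 135 of 159 (slack = 24); dye uses 108 of 108 (binding).
Since steam is not tight, its dual is 0.
The binding rows give the dual system: 5·y_labor + 4·y_dye = 31 and 4·y_labor + 4·y_dye = 28.
→ y_labor = 3 and y_dye = 4.
Δz = y_labor·Δb = 3 × (-4) = -12, so new z* = 792 − 12 = 780.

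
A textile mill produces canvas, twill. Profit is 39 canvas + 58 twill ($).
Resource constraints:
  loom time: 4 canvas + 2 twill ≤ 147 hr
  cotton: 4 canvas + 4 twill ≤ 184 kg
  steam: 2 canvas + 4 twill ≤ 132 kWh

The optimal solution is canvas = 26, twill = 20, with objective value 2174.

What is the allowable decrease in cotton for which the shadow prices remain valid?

52

Binding constraints: cotton, steam. The basis is B = [[4,4],[2,4]] with det 8.
Per unit decrease in cotton, x* moves by d = (-0.5, 0.25).
The basis stays optimal until canvas reaches 0; allowable decrease = 52 kg.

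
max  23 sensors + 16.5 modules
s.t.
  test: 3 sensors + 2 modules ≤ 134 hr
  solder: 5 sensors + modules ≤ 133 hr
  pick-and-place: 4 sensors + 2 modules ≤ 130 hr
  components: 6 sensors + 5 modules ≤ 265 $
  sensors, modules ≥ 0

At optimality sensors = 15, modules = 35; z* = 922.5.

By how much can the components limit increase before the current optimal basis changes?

Binding constraints: pick-and-place, components. The basis is B = [[4,2],[6,5]] with det 8.
Per unit increase in components, x* moves by d = (-0.25, 0.5).
The basis stays optimal until sensors reaches 0; allowable increase = 60 $.

60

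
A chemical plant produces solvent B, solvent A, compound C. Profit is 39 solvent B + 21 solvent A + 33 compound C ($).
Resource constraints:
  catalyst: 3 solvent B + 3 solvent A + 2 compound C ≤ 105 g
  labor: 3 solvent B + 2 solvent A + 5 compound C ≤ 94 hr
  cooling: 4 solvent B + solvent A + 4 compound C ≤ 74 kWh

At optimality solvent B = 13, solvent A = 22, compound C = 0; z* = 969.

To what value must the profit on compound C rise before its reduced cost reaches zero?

34

Binding: catalyst and cooling. Non-binding: labor (11 unused).
Since labor is not tight, its dual is 0.
Dual feasibility on the basic columns requires 3·y_catalyst + 4·y_cooling = 39, 3·y_catalyst + 1·y_cooling = 21.
This yields shadow prices y_catalyst = 5, y_cooling = 6.
compound C enters the basis when its profit ≥ yᵀa₃ = 5·2 + 6·4 = 34.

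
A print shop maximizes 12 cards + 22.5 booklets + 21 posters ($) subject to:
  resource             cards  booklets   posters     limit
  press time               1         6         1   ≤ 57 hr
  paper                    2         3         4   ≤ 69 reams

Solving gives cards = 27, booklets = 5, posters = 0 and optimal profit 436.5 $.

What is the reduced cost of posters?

-2

At the optimum: press time uses 57 of 57 (binding); paper uses 69 of 69 (binding).
The binding rows give the dual system: 1·y_press time + 2·y_paper = 12 and 6·y_press time + 3·y_paper = 22.5.
→ y_press time = 1 and y_paper = 5.5.
Reduced cost of posters: c₃ − yᵀa₃ = 21 − (1·1 + 5.5·4) = 21 − 23 = -2.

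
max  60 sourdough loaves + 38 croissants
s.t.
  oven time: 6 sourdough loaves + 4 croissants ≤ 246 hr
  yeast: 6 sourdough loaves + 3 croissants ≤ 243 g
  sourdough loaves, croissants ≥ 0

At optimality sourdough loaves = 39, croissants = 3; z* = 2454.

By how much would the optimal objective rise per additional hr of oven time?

8

Both oven time and yeast are binding at x*.
Dual feasibility on the basic columns requires 6·y_oven time + 6·y_yeast = 60, 4·y_oven time + 3·y_yeast = 38.
Solving: y_oven time = 8, y_yeast = 2.
Shadow price of oven time = 8.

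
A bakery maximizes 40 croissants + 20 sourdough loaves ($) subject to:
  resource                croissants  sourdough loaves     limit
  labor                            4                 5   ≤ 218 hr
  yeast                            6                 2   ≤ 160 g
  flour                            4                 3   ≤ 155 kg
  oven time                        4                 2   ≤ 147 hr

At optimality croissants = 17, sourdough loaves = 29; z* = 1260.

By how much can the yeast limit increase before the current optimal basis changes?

52.5

Binding constraints: yeast, flour. The basis is B = [[6,2],[4,3]] with det 10.
Per unit increase in yeast, x* moves by d = (0.3, -0.4).
The basis stays optimal until oven time becomes binding; allowable increase = 52.5 g.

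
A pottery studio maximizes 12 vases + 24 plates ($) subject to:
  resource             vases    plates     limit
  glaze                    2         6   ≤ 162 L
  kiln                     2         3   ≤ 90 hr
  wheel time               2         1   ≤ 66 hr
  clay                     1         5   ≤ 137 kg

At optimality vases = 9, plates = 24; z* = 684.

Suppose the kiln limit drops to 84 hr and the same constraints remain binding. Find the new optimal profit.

660

At the optimum: glaze uses 162 of 162 (binding); kiln uses 90 of 90 (binding); wheel time uses 42 of 66 (slack = 24); clay uses 129 of 137 (slack = 8).
Since wheel time, clay are not tight, their duals are 0.
From A_Bᵀ y = c: 2·y_glaze + 2·y_kiln = 12; 6·y_glaze + 3·y_kiln = 24.
Solving: y_glaze = 2, y_kiln = 4.
Δz = y_kiln·Δb = 4 × (-6) = -24, so new z* = 684 − 24 = 660.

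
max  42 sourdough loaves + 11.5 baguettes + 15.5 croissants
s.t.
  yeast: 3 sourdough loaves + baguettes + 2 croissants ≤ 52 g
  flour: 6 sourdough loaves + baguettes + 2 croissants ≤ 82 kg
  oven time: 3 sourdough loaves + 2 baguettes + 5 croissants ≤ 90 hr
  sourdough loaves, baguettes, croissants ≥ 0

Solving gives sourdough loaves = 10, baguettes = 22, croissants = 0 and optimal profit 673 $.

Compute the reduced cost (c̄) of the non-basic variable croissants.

-7.5

At the optimum: yeast uses 52 of 52 (binding); flour uses 82 of 82 (binding); oven time uses 74 of 90 (slack = 16).
By complementary slackness, y = 0 for the non-binding constraint.
The binding rows give the dual system: 3·y_yeast + 6·y_flour = 42 and 1·y_yeast + 1·y_flour = 11.5.
Solving: y_yeast = 9, y_flour = 2.5.
Reduced cost of croissants: c₃ − yᵀa₃ = 15.5 − (9·2 + 2.5·2) = 15.5 − 23 = -7.5.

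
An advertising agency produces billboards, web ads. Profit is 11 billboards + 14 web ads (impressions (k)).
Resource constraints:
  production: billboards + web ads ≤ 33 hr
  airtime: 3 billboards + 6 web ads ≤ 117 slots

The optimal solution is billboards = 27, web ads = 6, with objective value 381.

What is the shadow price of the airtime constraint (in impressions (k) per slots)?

At the optimum: production uses 33 of 33 (binding); airtime uses 117 of 117 (binding).
From A_Bᵀ y = c: 1·y_production + 3·y_airtime = 11; 1·y_production + 6·y_airtime = 14.
This yields shadow prices y_production = 8, y_airtime = 1.
Shadow price of airtime = 1.

1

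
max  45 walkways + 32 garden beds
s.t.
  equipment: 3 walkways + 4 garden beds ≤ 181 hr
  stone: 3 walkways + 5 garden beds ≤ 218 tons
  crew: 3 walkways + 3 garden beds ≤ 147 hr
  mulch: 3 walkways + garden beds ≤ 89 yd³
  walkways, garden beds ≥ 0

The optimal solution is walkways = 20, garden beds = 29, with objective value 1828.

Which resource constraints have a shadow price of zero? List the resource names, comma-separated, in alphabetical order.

equipment: 176/181 (slack 5)
stone: 205/218 (slack 13)
crew: 147/147 (binding)
mulch: 89/89 (binding)
By complementary slackness, a constraint with positive slack has shadow price 0 → equipment, stone.

equipment, stone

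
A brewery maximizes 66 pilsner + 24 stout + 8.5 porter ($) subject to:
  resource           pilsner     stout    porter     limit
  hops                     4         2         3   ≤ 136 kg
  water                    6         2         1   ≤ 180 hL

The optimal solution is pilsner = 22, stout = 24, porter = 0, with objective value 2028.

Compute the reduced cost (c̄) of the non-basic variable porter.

At the optimum: hops uses 136 of 136 (binding); water uses 180 of 180 (binding).
Dual feasibility on the basic columns requires 4·y_hops + 6·y_water = 66, 2·y_hops + 2·y_water = 24.
→ y_hops = 3 and y_water = 9.
Reduced cost of porter: c₃ − yᵀa₃ = 8.5 − (3·3 + 9·1) = 8.5 − 18 = -9.5.

-9.5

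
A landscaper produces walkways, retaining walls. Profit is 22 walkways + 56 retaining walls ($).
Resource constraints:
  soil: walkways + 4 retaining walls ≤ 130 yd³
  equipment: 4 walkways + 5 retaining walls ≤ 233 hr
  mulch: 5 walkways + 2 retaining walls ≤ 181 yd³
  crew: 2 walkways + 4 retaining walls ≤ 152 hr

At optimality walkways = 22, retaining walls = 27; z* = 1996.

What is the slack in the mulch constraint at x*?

mulch used = 5·22 + 2·27 = 164; slack = 181 − 164 = 17.

17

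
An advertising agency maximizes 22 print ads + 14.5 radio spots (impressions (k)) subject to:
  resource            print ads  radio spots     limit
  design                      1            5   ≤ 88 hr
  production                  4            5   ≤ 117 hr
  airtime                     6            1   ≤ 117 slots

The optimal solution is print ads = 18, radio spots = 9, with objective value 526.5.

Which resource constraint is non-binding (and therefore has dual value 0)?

design: 63/88 (slack 25)
production: 117/117 (binding)
airtime: 117/117 (binding)
By complementary slackness, a constraint with positive slack has shadow price 0 → design.

design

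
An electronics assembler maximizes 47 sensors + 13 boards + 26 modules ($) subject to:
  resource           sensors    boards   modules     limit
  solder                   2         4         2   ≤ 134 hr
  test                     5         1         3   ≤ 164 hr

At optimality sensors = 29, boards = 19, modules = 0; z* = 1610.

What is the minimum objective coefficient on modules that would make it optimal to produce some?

Both solder and test are binding at x*.
From A_Bᵀ y = c: 2·y_solder + 5·y_test = 47; 4·y_solder + 1·y_test = 13.
This yields shadow prices y_solder = 1, y_test = 9.
modules enters the basis when its profit ≥ yᵀa₃ = 1·2 + 9·3 = 29.

29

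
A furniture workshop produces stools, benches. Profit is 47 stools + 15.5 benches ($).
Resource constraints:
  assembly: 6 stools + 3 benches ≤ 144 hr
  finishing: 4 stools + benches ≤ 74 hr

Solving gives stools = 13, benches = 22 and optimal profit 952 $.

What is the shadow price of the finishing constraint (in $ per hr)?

At the optimum: assembly uses 144 of 144 (binding); finishing uses 74 of 74 (binding).
From A_Bᵀ y = c: 6·y_assembly + 4·y_finishing = 47; 3·y_assembly + 1·y_finishing = 15.5.
→ y_assembly = 2.5 and y_finishing = 8.
Shadow price of finishing = 8.

8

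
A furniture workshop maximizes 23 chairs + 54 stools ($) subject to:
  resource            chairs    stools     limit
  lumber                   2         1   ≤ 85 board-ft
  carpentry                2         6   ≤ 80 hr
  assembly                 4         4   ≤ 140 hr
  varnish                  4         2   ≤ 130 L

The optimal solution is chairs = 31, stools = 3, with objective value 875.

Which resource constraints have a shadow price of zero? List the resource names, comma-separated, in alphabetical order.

lumber: 65/85 (slack 20)
carpentry: 80/80 (binding)
assembly: 136/140 (slack 4)
varnish: 130/130 (binding)
By complementary slackness, a constraint with positive slack has shadow price 0 → assembly, lumber.

assembly, lumber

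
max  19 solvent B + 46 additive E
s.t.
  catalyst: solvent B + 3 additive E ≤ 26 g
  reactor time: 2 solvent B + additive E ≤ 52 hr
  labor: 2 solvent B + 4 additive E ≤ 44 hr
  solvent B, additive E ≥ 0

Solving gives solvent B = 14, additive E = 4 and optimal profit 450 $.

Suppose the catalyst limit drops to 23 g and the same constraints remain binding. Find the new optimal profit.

At the optimum: catalyst uses 26 of 26 (binding); reactor time uses 32 of 52 (slack = 20); labor uses 44 of 44 (binding).
Since reactor time is not tight, its dual is 0.
Dual feasibility on the basic columns requires 1·y_catalyst + 2·y_labor = 19, 3·y_catalyst + 4·y_labor = 46.
This yields shadow prices y_catalyst = 8, y_labor = 5.5.
Δz = y_catalyst·Δb = 8 × (-3) = -24, so new z* = 450 − 24 = 426.

426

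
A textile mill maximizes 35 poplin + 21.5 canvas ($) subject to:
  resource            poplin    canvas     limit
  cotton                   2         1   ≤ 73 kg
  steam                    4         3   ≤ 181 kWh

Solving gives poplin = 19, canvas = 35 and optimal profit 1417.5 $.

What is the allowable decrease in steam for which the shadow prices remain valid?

35

Binding constraints: cotton, steam. The basis is B = [[2,1],[4,3]] with det 2.
Per unit decrease in steam, x* moves by d = (0.5, -1).
The basis stays optimal until canvas reaches 0; allowable decrease = 35 kWh.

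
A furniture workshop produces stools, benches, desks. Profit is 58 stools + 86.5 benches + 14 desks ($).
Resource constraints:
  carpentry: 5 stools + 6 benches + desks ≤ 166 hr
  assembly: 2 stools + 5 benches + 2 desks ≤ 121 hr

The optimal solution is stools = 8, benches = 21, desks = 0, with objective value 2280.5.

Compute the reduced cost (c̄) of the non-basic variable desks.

-8

Check each constraint at x*: carpentry 166/166 (tight); assembly 121/121 (tight).
From A_Bᵀ y = c: 5·y_carpentry + 2·y_assembly = 58; 6·y_carpentry + 5·y_assembly = 86.5.
→ y_carpentry = 9 and y_assembly = 6.5.
Reduced cost of desks: c₃ − yᵀa₃ = 14 − (9·1 + 6.5·2) = 14 − 22 = -8.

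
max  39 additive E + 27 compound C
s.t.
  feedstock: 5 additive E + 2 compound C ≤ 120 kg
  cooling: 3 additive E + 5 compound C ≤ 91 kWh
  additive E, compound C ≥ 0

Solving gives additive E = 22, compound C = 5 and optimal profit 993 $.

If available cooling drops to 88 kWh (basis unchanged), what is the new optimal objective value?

Check each constraint at x*: feedstock 120/120 (tight); cooling 91/91 (tight).
Dual feasibility on the basic columns requires 5·y_feedstock + 3·y_cooling = 39, 2·y_feedstock + 5·y_cooling = 27.
Solving: y_feedstock = 6, y_cooling = 3.
Δz = y_cooling·Δb = 3 × (-3) = -9, so new z* = 993 − 9 = 984.

984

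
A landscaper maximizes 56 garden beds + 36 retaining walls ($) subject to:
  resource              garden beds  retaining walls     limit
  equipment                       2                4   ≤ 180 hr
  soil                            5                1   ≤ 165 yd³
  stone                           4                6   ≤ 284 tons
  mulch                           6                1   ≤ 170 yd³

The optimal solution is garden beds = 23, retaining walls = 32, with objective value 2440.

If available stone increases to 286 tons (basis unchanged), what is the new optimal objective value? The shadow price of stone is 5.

Δb = 2, so new z* = 2440 + (5)·(2) = 2440 + 10 = 2450.

2450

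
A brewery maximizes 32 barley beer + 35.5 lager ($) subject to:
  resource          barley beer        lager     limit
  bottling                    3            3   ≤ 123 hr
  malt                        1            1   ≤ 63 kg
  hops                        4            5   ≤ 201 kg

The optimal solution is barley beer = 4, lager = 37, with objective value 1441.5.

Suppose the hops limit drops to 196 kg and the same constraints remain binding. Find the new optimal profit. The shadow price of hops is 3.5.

1424

Δb = -5, so new z* = 1441.5 + (3.5)·(-5) = 1441.5 − 17.5 = 1424.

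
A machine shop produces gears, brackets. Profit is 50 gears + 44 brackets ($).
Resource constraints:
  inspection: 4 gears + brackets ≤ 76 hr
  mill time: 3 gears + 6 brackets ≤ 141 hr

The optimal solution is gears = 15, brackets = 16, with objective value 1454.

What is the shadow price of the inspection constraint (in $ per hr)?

Check each constraint at x*: inspection 76/76 (tight); mill time 141/141 (tight).
The binding rows give the dual system: 4·y_inspection + 3·y_mill time = 50 and 1·y_inspection + 6·y_mill time = 44.
Solving: y_inspection = 8, y_mill time = 6.
Shadow price of inspection = 8.

8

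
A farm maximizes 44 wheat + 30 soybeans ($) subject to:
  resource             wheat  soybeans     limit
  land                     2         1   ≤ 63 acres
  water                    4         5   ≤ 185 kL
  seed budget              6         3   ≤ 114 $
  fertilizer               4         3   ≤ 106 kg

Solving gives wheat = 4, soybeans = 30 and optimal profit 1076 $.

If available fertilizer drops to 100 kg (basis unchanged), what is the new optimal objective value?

Binding: seed budget and fertilizer. Non-binding: land (25 unused), water (19 unused).
Since land, water are not tight, their duals are 0.
The binding rows give the dual system: 6·y_seed budget + 4·y_fertilizer = 44 and 3·y_seed budget + 3·y_fertilizer = 30.
→ y_seed budget = 2 and y_fertilizer = 8.
Δz = y_fertilizer·Δb = 8 × (-6) = -48, so new z* = 1076 − 48 = 1028.

1028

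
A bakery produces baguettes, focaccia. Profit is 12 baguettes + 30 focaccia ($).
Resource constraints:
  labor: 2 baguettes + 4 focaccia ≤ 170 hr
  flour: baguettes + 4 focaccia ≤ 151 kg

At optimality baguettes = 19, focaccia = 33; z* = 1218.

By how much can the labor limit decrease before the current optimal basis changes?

19

Binding constraints: labor, flour. The basis is B = [[2,4],[1,4]] with det 4.
Per unit decrease in labor, x* moves by d = (-1, 0.25).
The basis stays optimal until baguettes reaches 0; allowable decrease = 19 hr.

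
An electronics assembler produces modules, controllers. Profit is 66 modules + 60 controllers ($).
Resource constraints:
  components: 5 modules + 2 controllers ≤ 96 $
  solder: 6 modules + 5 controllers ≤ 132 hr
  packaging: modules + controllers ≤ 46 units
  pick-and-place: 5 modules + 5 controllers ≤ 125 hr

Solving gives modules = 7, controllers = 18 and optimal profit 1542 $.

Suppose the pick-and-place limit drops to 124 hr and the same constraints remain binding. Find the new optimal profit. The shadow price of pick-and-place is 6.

Δb = -1, so new z* = 1542 + (6)·(-1) = 1542 − 6 = 1536.

1536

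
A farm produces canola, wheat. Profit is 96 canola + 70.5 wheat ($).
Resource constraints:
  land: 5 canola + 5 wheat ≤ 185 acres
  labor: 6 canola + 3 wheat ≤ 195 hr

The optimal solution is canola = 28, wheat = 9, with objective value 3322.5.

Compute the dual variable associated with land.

Check each constraint at x*: land 185/185 (tight); labor 195/195 (tight).
Dual feasibility on the basic columns requires 5·y_land + 6·y_labor = 96, 5·y_land + 3·y_labor = 70.5.
→ y_land = 9 and y_labor = 8.5.
Shadow price of land = 9.

9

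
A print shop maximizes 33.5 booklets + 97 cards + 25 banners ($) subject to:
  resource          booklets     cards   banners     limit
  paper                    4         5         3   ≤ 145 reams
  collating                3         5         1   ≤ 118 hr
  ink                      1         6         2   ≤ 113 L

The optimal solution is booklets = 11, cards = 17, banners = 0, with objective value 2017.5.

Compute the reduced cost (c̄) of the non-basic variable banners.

At the optimum: paper uses 129 of 145 (slack = 16); collating uses 118 of 118 (binding); ink uses 113 of 113 (binding).
By complementary slackness, y = 0 for the non-binding constraint.
From A_Bᵀ y = c: 3·y_collating + 1·y_ink = 33.5; 5·y_collating + 6·y_ink = 97.
→ y_collating = 8 and y_ink = 9.5.
Reduced cost of banners: c₃ − yᵀa₃ = 25 − (8·1 + 9.5·2) = 25 − 27 = -2.

-2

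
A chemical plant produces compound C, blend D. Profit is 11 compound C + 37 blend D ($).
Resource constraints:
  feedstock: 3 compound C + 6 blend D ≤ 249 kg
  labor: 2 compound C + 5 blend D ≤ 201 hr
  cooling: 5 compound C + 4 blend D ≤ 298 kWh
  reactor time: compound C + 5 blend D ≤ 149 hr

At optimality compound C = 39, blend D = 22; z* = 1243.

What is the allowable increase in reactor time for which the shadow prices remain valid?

39

Binding constraints: feedstock, reactor time. The basis is B = [[3,6],[1,5]] with det 9.
Per unit increase in reactor time, x* moves by d = (-0.6667, 0.3333).
The basis stays optimal until labor becomes binding; allowable increase = 39 hr.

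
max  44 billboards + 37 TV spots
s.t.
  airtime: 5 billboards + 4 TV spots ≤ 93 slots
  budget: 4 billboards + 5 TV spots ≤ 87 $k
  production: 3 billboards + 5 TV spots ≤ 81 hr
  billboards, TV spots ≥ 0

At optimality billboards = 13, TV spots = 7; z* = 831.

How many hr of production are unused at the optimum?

7

production used = 3·13 + 5·7 = 74; slack = 81 − 74 = 7.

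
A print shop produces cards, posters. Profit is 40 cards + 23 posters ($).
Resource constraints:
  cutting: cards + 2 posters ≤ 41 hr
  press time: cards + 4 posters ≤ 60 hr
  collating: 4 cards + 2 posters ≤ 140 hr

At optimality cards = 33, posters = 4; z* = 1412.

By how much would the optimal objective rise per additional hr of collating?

Check each constraint at x*: cutting 41/41 (tight); press time 49/60 (slack 11); collating 140/140 (tight).
Slack constraints have shadow price 0 (complementary slackness).
From A_Bᵀ y = c: 1·y_cutting + 4·y_collating = 40; 2·y_cutting + 2·y_collating = 23.
Solving: y_cutting = 2, y_collating = 9.5.
Shadow price of collating = 9.5.

9.5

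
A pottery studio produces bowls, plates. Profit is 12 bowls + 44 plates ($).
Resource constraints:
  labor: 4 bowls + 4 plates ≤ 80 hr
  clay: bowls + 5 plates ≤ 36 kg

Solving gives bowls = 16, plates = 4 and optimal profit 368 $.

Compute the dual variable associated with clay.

8

At the optimum: labor uses 80 of 80 (binding); clay uses 36 of 36 (binding).
From A_Bᵀ y = c: 4·y_labor + 1·y_clay = 12; 4·y_labor + 5·y_clay = 44.
→ y_labor = 1 and y_clay = 8.
Shadow price of clay = 8.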